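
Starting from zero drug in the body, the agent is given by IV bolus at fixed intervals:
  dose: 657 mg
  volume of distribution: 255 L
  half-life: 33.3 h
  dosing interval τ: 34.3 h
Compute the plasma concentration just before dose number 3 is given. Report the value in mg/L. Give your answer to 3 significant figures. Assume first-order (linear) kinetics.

C₀ per dose = Dose / Vd = 657 / 255 = 2.576 mg/L
k = ln2 / t½ = 0.693147 / 33.3 = 0.02082 h⁻¹
Fraction remaining after one interval: r = e^(−kτ) = e^(−0.02082 × 34.3) = 0.4896
Before dose 3, 2 doses have been given (aged 1τ, 2τ).
C_trough = C₀ × (r + r²) = 2.576 × (0.4896 + 0.2397) = 1.879 mg/L

1.88 mg/L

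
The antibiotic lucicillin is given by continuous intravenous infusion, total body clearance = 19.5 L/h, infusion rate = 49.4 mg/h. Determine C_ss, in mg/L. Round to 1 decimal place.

2.5 mg/L

At steady state Css = R₀ / CL = 49.4 / 19.50 = 2.533 mg/L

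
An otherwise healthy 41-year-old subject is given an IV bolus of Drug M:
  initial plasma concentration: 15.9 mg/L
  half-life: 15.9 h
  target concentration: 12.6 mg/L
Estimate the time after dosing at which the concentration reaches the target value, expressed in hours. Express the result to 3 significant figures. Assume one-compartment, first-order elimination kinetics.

k = ln2 / t½ = 0.693147 / 15.9 = 0.04359 h⁻¹
t = ln(C₀ / C) / k = ln(15.90 / 12.6) / 0.04359
  = ln(1.262) / 0.04359 = 0.2327 / 0.04359 = 5.338 h

5.34 h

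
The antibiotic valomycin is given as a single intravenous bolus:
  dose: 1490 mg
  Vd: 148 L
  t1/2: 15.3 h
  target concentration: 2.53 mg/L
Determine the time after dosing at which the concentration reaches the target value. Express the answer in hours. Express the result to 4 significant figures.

C₀ = Dose / Vd = 1490 / 148 = 10.07 mg/L
k = ln2 / t½ = 0.693147 / 15.3 = 0.04530 h⁻¹
t = ln(C₀ / C) / k = ln(10.07 / 2.53) / 0.04530
  = ln(3.980) / 0.04530 = 1.381 / 0.04530 = 30.49 h

30.49 h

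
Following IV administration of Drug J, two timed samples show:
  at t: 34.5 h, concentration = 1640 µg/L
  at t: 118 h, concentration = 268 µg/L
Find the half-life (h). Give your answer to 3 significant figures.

k = ln(C₁/C₂) / (t₂ − t₁) = ln(1640/268) / (118 − 34.5)
  = 1.811 / 83.50 = 0.02169 h⁻¹
t½ = ln2 / k = 0.693147 / 0.02169 = 31.96 h

32.0 h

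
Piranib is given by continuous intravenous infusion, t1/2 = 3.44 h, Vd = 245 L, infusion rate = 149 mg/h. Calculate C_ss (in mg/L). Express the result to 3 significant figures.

3.02 mg/L

k = ln2 / t½ = 0.693147 / 3.44 = 0.2015 h⁻¹
CL = k × Vd = 0.2015 × 245 = 49.37 L/h
At steady state Css = R₀ / CL = 149 / 49.37 = 3.018 mg/L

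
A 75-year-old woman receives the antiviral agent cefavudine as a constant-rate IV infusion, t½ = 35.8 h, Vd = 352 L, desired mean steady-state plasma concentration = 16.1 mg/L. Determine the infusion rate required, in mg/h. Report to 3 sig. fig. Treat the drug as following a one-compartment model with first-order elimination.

k = ln2 / t½ = 0.693147 / 35.8 = 0.01936 h⁻¹
CL = k × Vd = 0.01936 × 352 = 6.815 L/h
At steady state, infusion rate R₀ = Css × CL = 16.1 × 6.815 = 109.7 mg/h

110 mg/h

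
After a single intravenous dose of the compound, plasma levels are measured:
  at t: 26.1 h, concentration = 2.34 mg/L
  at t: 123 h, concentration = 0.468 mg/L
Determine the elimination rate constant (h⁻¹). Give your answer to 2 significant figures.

k = ln(C₁/C₂) / (t₂ − t₁) = ln(2.34/0.468) / (123 − 26.1)
  = 1.609 / 96.90 = 0.01660 h⁻¹

0.017 h⁻¹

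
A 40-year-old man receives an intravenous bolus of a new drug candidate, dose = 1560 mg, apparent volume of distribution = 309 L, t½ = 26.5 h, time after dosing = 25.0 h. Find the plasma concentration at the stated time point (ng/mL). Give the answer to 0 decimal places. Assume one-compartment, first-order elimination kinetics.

2625 ng/mL

C₀ = Dose / Vd = 1560 / 309 = 5.049 mg/L
k = ln2 / t½ = 0.693147 / 26.5 = 0.02616 h⁻¹
C = C₀ · e^(−k·t) = 5.049 × e^(−0.02616 × 25.0)
  = 5.049 × 0.5200 = 2.625 mg/L
Convert: 2.625 mg/L × 1000 = 2625 ng/mL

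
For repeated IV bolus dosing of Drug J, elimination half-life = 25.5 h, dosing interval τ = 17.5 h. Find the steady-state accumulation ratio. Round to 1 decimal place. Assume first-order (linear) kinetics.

k = ln2 / t½ = 0.693147 / 25.5 = 0.02718 h⁻¹
e^(−kτ) = e^(−0.02718 × 17.5) = 0.6215
Accumulation ratio R = 1 / (1 − e^(−kτ)) = 1 / (1 − 0.6215) = 2.642

2.6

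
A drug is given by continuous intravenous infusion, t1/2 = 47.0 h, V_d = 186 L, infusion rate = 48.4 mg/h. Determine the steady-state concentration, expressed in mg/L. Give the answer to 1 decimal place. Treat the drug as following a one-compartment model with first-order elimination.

k = ln2 / t½ = 0.693147 / 47.0 = 0.01475 h⁻¹
CL = k × Vd = 0.01475 × 186 = 2.744 L/h
At steady state Css = R₀ / CL = 48.4 / 2.744 = 17.64 mg/L

17.6 mg/L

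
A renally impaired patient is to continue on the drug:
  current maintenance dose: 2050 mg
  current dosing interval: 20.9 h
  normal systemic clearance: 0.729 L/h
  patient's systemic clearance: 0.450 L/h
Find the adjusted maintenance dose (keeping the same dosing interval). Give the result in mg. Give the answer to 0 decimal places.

1265 mg

To keep the same average steady-state level, dosing rate must scale with clearance.
CL ratio = 0.450 / 0.729 = 0.6173
New dose (same interval) = 2050 × 0.6173 = 1265 mg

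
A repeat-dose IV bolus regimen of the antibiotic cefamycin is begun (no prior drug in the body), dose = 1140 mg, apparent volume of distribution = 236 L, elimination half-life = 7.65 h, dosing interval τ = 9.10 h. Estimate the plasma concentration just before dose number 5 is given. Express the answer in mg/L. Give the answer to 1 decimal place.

C₀ per dose = Dose / Vd = 1140 / 236 = 4.831 mg/L
k = ln2 / t½ = 0.693147 / 7.65 = 0.09061 h⁻¹
Fraction remaining after one interval: r = e^(−kτ) = e^(−0.09061 × 9.10) = 0.4384
Before dose 5, 4 doses have been given (aged 1τ, 2τ, 3τ, 4τ).
C_trough = C₀ × (r + r² + … + r^4) = C₀ × r(1−r^4)/(1−r)
        = 4.831 × 0.4384 × (1 − 0.03694) / (1 − 0.4384) = 3.632 mg/L

3.6 mg/L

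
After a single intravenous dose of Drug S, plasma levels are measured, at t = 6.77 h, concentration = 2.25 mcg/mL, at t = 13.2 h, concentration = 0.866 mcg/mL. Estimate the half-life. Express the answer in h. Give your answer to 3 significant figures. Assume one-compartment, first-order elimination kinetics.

4.67 h

k = ln(C₁/C₂) / (t₂ − t₁) = ln(2.25/0.866) / (13.2 − 6.77)
  = 0.9548 / 6.430 = 0.1485 h⁻¹
t½ = ln2 / k = 0.693147 / 0.1485 = 4.668 h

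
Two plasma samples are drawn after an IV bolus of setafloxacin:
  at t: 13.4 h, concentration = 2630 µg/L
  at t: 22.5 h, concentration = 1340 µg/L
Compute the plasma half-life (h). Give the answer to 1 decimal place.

9.4 h

k = ln(C₁/C₂) / (t₂ − t₁) = ln(2630/1340) / (22.5 − 13.4)
  = 0.6743 / 9.100 = 0.07410 h⁻¹
t½ = ln2 / k = 0.693147 / 0.07410 = 9.354 h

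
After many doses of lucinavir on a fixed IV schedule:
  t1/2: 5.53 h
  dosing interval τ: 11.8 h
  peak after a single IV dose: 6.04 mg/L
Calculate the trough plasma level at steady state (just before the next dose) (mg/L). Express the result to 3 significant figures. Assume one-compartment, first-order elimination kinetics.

k = ln2 / t½ = 0.693147 / 5.53 = 0.1253 h⁻¹
e^(−kτ) = e^(−0.1253 × 11.8) = 0.2280
Accumulation ratio R = 1 / (1 − e^(−kτ)) = 1 / (1 − 0.2280) = 1.295
Steady-state trough = C₀ × R × e^(−kτ) = 6.04 × 1.295 × 0.2280 = 1.783 mg/L

1.78 mg/L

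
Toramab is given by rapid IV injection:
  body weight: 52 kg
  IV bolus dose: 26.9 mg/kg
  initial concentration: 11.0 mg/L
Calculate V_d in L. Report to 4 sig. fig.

Dose = 26.9 × 52 = 1399 mg
Vd = Dose / C₀ = 1399 / 11.0 = 127.2 L

127.2 L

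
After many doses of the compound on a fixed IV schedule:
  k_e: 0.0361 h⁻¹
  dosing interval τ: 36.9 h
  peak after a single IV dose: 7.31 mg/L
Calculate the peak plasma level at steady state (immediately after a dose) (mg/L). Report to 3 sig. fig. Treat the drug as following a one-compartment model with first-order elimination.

e^(−kτ) = e^(−0.03610 × 36.9) = 0.2639
Accumulation ratio R = 1 / (1 − e^(−kτ)) = 1 / (1 − 0.2639) = 1.359
Steady-state peak = C₀ × R = 7.31 × 1.359 = 9.934 mg/L

9.93 mg/L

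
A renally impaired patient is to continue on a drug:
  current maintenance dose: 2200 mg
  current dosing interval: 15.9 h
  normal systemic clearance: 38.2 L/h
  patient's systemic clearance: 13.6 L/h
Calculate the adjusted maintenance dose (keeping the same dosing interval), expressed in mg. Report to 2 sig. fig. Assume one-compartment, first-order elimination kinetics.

To keep the same average steady-state level, dosing rate must scale with clearance.
CL ratio = 13.6 / 38.2 = 0.3560
New dose (same interval) = 2200 × 0.3560 = 783.2 mg

780 mg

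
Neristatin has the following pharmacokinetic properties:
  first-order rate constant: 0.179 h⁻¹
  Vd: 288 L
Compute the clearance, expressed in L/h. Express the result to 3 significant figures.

51.6 L/h

CL = k × Vd = 0.179 × 288 = 51.55 L/h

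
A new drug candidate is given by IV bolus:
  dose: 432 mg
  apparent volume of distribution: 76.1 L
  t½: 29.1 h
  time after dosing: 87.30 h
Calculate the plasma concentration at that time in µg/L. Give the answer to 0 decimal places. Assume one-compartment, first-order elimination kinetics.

710 µg/L

C₀ = Dose / Vd = 432.0 / 76.1 = 5.677 mg/L
k = ln2 / t½ = 0.693147 / 29.1 = 0.02382 h⁻¹
t / t½ = 87.30 / 29.1 = 3 half-lives
C = C₀ × (1/2)^3 = 5.677 × 0.1250 = 0.7096 mg/L
Convert: 0.7096 mg/L × 1000 = 709.6 µg/L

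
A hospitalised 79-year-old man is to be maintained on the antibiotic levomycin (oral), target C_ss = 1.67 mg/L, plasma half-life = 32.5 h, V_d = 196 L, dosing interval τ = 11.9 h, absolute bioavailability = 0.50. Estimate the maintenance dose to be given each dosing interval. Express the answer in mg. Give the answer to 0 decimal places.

k = ln2 / t½ = 0.693147 / 32.5 = 0.02133 h⁻¹
CL = k × Vd = 0.02133 × 196 = 4.181 L/h
At steady state, F × (Dose/τ) = Css × CL.
Dose = Css × CL × τ / F = 1.67 × 4.181 × 11.9 / 0.50 = 166.2 mg

166 mg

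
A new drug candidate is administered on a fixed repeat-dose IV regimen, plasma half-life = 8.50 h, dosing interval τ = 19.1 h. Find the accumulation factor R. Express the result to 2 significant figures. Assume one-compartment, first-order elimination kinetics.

1.3

k = ln2 / t½ = 0.693147 / 8.50 = 0.08155 h⁻¹
e^(−kτ) = e^(−0.08155 × 19.1) = 0.2106
Accumulation ratio R = 1 / (1 − e^(−kτ)) = 1 / (1 − 0.2106) = 1.267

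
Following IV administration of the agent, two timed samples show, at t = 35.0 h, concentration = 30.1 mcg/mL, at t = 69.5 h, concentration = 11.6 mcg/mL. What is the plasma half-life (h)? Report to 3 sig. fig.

25.1 h

k = ln(C₁/C₂) / (t₂ − t₁) = ln(30.1/11.6) / (69.5 − 35.0)
  = 0.9535 / 34.50 = 0.02764 h⁻¹
t½ = ln2 / k = 0.693147 / 0.02764 = 25.08 h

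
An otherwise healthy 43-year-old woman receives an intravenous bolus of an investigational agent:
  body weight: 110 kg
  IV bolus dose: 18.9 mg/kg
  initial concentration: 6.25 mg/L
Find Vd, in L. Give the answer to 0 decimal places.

Dose = 18.9 × 110 = 2079 mg
Vd = Dose / C₀ = 2079 / 6.25 = 332.6 L

333 L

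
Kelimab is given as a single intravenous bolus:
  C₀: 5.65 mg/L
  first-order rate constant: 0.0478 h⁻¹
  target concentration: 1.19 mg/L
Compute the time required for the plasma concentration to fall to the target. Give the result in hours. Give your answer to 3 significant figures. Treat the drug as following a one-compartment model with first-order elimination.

t = ln(C₀ / C) / k = ln(5.650 / 1.19) / 0.04780
  = ln(4.748) / 0.04780 = 1.558 / 0.04780 = 32.59 h

32.6 h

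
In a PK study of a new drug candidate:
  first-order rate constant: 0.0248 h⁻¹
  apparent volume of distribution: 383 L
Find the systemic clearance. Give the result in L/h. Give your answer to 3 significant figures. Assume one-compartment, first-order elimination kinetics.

CL = k × Vd = 0.0248 × 383 = 9.498 L/h

9.50 L/h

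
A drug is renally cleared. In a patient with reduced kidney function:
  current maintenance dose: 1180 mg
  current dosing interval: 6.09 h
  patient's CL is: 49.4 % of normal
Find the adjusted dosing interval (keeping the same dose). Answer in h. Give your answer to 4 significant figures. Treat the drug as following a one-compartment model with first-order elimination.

12.33 h

To keep the same average steady-state level, dosing rate must scale with clearance.
CL ratio = 49.4 / 100 = 0.4940
New interval (same dose) = 6.09 / 0.4940 = 12.33 h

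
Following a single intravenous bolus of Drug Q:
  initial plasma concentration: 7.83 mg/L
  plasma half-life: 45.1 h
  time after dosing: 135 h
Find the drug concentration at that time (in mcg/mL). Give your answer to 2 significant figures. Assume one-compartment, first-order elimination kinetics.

0.98 mcg/mL

k = ln2 / t½ = 0.693147 / 45.1 = 0.01537 h⁻¹
C = C₀ · e^(−k·t) = 7.830 × e^(−0.01537 × 135)
  = 7.830 × 0.1256 = 0.9834 mg/L
(0.9834 mg/L = 0.9834 mcg/mL)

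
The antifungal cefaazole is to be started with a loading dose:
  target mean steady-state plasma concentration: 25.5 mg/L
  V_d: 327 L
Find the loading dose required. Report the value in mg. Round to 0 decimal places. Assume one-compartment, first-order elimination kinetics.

LD = Css × Vd = 25.5 × 327 = 8339 mg

8339 mg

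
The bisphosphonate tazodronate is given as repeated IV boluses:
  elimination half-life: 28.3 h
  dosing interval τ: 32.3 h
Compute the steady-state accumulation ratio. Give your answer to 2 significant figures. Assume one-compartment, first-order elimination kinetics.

1.8

k = ln2 / t½ = 0.693147 / 28.3 = 0.02449 h⁻¹
e^(−kτ) = e^(−0.02449 × 32.3) = 0.4534
Accumulation ratio R = 1 / (1 − e^(−kτ)) = 1 / (1 − 0.4534) = 1.829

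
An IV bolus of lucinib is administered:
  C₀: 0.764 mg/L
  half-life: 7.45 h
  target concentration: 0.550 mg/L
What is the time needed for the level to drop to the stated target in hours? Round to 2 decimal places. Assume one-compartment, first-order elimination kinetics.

k = ln2 / t½ = 0.693147 / 7.45 = 0.09304 h⁻¹
t = ln(C₀ / C) / k = ln(0.7640 / 0.550) / 0.09304
  = ln(1.389) / 0.09304 = 0.3286 / 0.09304 = 3.532 h

3.53 h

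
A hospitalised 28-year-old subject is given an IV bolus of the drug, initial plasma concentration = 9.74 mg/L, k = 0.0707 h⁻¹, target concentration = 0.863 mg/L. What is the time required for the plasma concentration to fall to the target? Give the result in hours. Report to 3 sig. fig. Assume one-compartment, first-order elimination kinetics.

t = ln(C₀ / C) / k = ln(9.740 / 0.863) / 0.07070
  = ln(11.29) / 0.07070 = 2.424 / 0.07070 = 34.29 h

34.3 h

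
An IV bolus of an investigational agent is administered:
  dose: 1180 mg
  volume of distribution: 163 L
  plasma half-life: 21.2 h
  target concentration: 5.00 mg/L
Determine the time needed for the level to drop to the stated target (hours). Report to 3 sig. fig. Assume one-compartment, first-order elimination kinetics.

C₀ = Dose / Vd = 1180 / 163 = 7.239 mg/L
k = ln2 / t½ = 0.693147 / 21.2 = 0.03270 h⁻¹
t = ln(C₀ / C) / k = ln(7.239 / 5.00) / 0.03270
  = ln(1.448) / 0.03270 = 0.3702 / 0.03270 = 11.32 h

11.3 h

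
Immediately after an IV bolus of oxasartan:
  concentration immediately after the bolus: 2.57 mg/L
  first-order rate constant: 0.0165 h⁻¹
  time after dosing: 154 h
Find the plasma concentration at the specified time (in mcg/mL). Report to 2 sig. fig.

0.20 mcg/mL

C = C₀ · e^(−k·t) = 2.570 × e^(−0.01650 × 154)
  = 2.570 × 0.07879 = 0.2025 mg/L
(0.2025 mg/L = 0.2025 mcg/mL)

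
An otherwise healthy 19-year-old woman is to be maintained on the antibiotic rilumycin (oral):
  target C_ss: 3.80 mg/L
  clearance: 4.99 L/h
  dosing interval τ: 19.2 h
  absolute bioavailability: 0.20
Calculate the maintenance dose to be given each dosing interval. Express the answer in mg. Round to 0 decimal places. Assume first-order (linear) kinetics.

1820 mg

At steady state, F × (Dose/τ) = Css × CL.
Dose = Css × CL × τ / F = 3.80 × 4.990 × 19.2 / 0.20 = 1820 mg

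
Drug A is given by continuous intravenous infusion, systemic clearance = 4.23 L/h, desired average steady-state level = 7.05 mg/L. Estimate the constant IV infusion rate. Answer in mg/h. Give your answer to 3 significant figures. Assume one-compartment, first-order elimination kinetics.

29.8 mg/h

At steady state, infusion rate R₀ = Css × CL = 7.05 × 4.230 = 29.82 mg/h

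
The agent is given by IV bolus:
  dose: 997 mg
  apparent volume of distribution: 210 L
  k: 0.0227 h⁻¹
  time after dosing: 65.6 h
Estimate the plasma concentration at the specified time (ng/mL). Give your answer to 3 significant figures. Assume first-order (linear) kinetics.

1070 ng/mL

C₀ = Dose / Vd = 997.0 / 210 = 4.748 mg/L
C = C₀ · e^(−k·t) = 4.748 × e^(−0.02270 × 65.6)
  = 4.748 × 0.2256 = 1.071 mg/L
Convert: 1.071 mg/L × 1000 = 1071 ng/mL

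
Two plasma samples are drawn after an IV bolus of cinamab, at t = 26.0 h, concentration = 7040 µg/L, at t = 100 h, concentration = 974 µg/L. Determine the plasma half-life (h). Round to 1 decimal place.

25.9 h

k = ln(C₁/C₂) / (t₂ − t₁) = ln(7040/974) / (100 − 26.0)
  = 1.978 / 74.00 = 0.02673 h⁻¹
t½ = ln2 / k = 0.693147 / 0.02673 = 25.93 h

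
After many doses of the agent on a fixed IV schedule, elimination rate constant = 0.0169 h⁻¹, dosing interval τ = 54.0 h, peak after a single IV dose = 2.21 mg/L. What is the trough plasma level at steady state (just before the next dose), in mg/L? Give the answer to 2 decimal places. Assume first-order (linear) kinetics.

e^(−kτ) = e^(−0.01690 × 54.0) = 0.4015
Accumulation ratio R = 1 / (1 − e^(−kτ)) = 1 / (1 − 0.4015) = 1.671
Steady-state trough = C₀ × R × e^(−kτ) = 2.21 × 1.671 × 0.4015 = 1.483 mg/L

1.48 mg/L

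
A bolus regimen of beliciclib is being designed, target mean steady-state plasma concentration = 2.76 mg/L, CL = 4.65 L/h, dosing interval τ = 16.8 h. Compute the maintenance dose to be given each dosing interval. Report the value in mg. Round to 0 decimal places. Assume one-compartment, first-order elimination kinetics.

216 mg

At steady state, Dose/τ = Css × CL.
Dose = Css × CL × τ = 2.76 × 4.650 × 16.8 = 215.6 mg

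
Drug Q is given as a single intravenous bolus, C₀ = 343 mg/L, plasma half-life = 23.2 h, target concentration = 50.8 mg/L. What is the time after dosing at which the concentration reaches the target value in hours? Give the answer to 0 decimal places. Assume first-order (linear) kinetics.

64 h

k = ln2 / t½ = 0.693147 / 23.2 = 0.02988 h⁻¹
t = ln(C₀ / C) / k = ln(343.0 / 50.8) / 0.02988
  = ln(6.752) / 0.02988 = 1.910 / 0.02988 = 63.92 h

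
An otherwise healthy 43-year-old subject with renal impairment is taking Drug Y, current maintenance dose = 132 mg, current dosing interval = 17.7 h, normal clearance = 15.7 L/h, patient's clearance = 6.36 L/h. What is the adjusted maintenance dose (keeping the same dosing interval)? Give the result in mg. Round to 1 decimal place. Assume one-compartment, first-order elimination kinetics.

To keep the same average steady-state level, dosing rate must scale with clearance.
CL ratio = 6.36 / 15.7 = 0.4051
New dose (same interval) = 132 × 0.4051 = 53.47 mg

53.5 mg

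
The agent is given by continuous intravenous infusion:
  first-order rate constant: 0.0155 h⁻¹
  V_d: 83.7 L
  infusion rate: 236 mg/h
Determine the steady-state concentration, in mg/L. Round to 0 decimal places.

182 mg/L

CL = k × Vd = 0.01550 × 83.7 = 1.297 L/h
At steady state Css = R₀ / CL = 236 / 1.297 = 182.0 mg/L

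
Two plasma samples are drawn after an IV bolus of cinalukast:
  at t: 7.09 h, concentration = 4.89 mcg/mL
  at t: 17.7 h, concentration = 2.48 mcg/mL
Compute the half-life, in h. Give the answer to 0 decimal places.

11 h

k = ln(C₁/C₂) / (t₂ − t₁) = ln(4.89/2.48) / (17.7 − 7.09)
  = 0.6789 / 10.61 = 0.06399 h⁻¹
t½ = ln2 / k = 0.693147 / 0.06399 = 10.83 h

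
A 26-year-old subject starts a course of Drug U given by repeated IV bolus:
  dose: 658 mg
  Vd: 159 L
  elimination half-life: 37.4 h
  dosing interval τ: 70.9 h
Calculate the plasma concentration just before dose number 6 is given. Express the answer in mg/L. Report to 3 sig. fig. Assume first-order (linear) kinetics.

C₀ per dose = Dose / Vd = 658 / 159 = 4.138 mg/L
k = ln2 / t½ = 0.693147 / 37.4 = 0.01853 h⁻¹
Fraction remaining after one interval: r = e^(−kτ) = e^(−0.01853 × 70.9) = 0.2688
Before dose 6, 5 doses have been given (aged 1τ, 2τ, 3τ, 4τ, 5τ).
C_trough = C₀ × (r + r² + … + r^5) = C₀ × r(1−r^5)/(1−r)
        = 4.138 × 0.2688 × (1 − 0.001403) / (1 − 0.2688) = 1.519 mg/L

1.52 mg/L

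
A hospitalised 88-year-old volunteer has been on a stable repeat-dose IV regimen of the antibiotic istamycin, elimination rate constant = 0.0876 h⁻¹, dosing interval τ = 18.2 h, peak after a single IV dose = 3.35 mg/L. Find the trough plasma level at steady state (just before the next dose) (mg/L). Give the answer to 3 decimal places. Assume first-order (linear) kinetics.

e^(−kτ) = e^(−0.08760 × 18.2) = 0.2030
Accumulation ratio R = 1 / (1 − e^(−kτ)) = 1 / (1 − 0.2030) = 1.255
Steady-state trough = C₀ × R × e^(−kτ) = 3.35 × 1.255 × 0.2030 = 0.8535 mg/L

0.854 mg/L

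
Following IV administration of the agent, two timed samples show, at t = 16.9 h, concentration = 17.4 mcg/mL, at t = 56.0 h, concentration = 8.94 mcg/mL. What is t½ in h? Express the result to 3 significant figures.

40.7 h

k = ln(C₁/C₂) / (t₂ − t₁) = ln(17.4/8.94) / (56.0 − 16.9)
  = 0.6659 / 39.10 = 0.01703 h⁻¹
t½ = ln2 / k = 0.693147 / 0.01703 = 40.70 h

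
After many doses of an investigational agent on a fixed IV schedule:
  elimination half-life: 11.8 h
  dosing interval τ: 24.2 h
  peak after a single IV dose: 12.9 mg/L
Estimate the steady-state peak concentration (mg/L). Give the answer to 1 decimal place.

17.0 mg/L

k = ln2 / t½ = 0.693147 / 11.8 = 0.05874 h⁻¹
e^(−kτ) = e^(−0.05874 × 24.2) = 0.2413
Accumulation ratio R = 1 / (1 − e^(−kτ)) = 1 / (1 − 0.2413) = 1.318
Steady-state peak = C₀ × R = 12.9 × 1.318 = 17.00 mg/L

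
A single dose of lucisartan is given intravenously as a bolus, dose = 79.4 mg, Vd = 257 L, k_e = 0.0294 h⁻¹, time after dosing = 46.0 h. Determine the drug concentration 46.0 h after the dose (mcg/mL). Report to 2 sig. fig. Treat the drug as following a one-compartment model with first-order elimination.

C₀ = Dose / Vd = 79.40 / 257 = 0.3089 mg/L
C = C₀ · e^(−k·t) = 0.3089 × e^(−0.02940 × 46.0)
  = 0.3089 × 0.2586 = 0.07988 mg/L
(0.07988 mg/L = 0.07988 mcg/mL)

0.080 mcg/mL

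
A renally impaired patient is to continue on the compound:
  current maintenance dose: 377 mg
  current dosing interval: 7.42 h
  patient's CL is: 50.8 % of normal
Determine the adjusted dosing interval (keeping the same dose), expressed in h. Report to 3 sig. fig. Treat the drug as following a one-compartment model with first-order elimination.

14.6 h

To keep the same average steady-state level, dosing rate must scale with clearance.
CL ratio = 50.8 / 100 = 0.5080
New interval (same dose) = 7.42 / 0.5080 = 14.61 h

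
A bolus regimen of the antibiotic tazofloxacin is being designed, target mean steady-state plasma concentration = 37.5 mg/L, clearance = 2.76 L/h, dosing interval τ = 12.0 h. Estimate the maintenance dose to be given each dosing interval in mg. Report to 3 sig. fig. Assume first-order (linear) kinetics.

1240 mg

At steady state, Dose/τ = Css × CL.
Dose = Css × CL × τ = 37.5 × 2.760 × 12.0 = 1242 mg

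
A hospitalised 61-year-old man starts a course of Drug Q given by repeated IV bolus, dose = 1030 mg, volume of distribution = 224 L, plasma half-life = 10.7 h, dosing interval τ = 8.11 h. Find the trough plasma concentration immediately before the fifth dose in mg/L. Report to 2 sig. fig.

5.8 mg/L

C₀ per dose = Dose / Vd = 1030 / 224 = 4.598 mg/L
k = ln2 / t½ = 0.693147 / 10.7 = 0.06478 h⁻¹
Fraction remaining after one interval: r = e^(−kτ) = e^(−0.06478 × 8.11) = 0.5913
Before dose 5, 4 doses have been given (aged 1τ, 2τ, 3τ, 4τ).
C_trough = C₀ × (r + r² + … + r^4) = C₀ × r(1−r^4)/(1−r)
        = 4.598 × 0.5913 × (1 − 0.1222) / (1 − 0.5913) = 5.839 mg/L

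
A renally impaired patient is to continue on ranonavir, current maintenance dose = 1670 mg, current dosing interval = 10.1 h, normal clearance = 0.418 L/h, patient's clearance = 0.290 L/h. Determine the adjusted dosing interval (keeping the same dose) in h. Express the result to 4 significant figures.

14.56 h

To keep the same average steady-state level, dosing rate must scale with clearance.
CL ratio = 0.290 / 0.418 = 0.6938
New interval (same dose) = 10.1 / 0.6938 = 14.56 h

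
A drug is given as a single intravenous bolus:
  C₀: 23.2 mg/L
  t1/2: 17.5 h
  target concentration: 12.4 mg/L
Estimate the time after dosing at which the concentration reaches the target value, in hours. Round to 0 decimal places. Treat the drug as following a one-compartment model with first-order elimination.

16 h

k = ln2 / t½ = 0.693147 / 17.5 = 0.03961 h⁻¹
t = ln(C₀ / C) / k = ln(23.20 / 12.4) / 0.03961
  = ln(1.871) / 0.03961 = 0.6265 / 0.03961 = 15.82 h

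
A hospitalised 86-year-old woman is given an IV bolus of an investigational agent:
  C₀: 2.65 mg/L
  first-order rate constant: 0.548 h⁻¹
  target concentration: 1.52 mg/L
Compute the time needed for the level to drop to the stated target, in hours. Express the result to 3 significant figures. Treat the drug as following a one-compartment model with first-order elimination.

t = ln(C₀ / C) / k = ln(2.650 / 1.52) / 0.5480
  = ln(1.743) / 0.5480 = 0.5556 / 0.5480 = 1.014 h

1.01 h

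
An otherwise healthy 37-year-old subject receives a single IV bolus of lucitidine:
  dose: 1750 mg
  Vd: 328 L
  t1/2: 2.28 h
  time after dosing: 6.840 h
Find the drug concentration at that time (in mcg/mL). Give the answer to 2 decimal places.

C₀ = Dose / Vd = 1750 / 328 = 5.335 mg/L
k = ln2 / t½ = 0.693147 / 2.28 = 0.3040 h⁻¹
t / t½ = 6.840 / 2.28 = 3 half-lives
C = C₀ × (1/2)^3 = 5.335 × 0.1250 = 0.6669 mg/L
(0.6669 mg/L = 0.6669 mcg/mL)

0.67 mcg/mL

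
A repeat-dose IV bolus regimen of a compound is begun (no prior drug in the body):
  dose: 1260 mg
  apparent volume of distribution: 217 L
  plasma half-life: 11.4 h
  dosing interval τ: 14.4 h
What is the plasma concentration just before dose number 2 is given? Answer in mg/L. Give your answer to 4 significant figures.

2.419 mg/L

C₀ per dose = Dose / Vd = 1260 / 217 = 5.806 mg/L
k = ln2 / t½ = 0.693147 / 11.4 = 0.06080 h⁻¹
Fraction remaining after one interval: r = e^(−kτ) = e^(−0.06080 × 14.4) = 0.4166
Before dose 2, 1 dose has been given (aged 1τ).
C_trough = C₀ × r = 5.806 × 0.4166 = 2.419 mg/L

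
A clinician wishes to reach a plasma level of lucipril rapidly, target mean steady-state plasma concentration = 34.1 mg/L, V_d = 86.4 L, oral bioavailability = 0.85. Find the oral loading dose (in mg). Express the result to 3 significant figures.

LD = Css × Vd / F = 34.1 × 86.4 / 0.85 = 3466 mg

3470 mg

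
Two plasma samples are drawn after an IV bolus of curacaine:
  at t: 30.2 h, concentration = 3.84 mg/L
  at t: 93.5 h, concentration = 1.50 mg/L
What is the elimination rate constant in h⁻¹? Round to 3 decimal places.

k = ln(C₁/C₂) / (t₂ − t₁) = ln(3.84/1.50) / (93.5 − 30.2)
  = 0.9400 / 63.30 = 0.01485 h⁻¹

0.015 h⁻¹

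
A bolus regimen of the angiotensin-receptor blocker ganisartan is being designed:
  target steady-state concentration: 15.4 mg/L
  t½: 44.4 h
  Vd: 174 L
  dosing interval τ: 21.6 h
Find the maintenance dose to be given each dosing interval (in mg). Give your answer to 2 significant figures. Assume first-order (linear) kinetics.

k = ln2 / t½ = 0.693147 / 44.4 = 0.01561 h⁻¹
CL = k × Vd = 0.01561 × 174 = 2.716 L/h
At steady state, Dose/τ = Css × CL.
Dose = Css × CL × τ = 15.4 × 2.716 × 21.6 = 903.5 mg

900 mg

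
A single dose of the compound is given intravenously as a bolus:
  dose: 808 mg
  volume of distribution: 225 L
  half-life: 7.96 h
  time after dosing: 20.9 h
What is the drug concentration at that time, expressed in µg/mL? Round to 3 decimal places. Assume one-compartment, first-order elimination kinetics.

C₀ = Dose / Vd = 808.0 / 225 = 3.591 mg/L
k = ln2 / t½ = 0.693147 / 7.96 = 0.08708 h⁻¹
C = C₀ · e^(−k·t) = 3.591 × e^(−0.08708 × 20.9)
  = 3.591 × 0.1620 = 0.5817 mg/L
(0.5817 mg/L = 0.5817 µg/mL)

0.582 µg/mL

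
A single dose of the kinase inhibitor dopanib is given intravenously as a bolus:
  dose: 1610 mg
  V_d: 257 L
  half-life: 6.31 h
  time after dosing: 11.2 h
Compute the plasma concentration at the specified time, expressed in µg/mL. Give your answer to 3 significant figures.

1.83 µg/mL

C₀ = Dose / Vd = 1610 / 257 = 6.265 mg/L
k = ln2 / t½ = 0.693147 / 6.31 = 0.1098 h⁻¹
C = C₀ · e^(−k·t) = 6.265 × e^(−0.1098 × 11.2)
  = 6.265 × 0.2924 = 1.832 mg/L
(1.832 mg/L = 1.832 µg/mL)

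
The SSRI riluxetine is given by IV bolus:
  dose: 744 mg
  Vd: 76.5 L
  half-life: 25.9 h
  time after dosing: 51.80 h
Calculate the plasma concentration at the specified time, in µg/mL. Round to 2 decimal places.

2.43 µg/mL

C₀ = Dose / Vd = 744.0 / 76.5 = 9.725 mg/L
k = ln2 / t½ = 0.693147 / 25.9 = 0.02676 h⁻¹
t / t½ = 51.80 / 25.9 = 2 half-lives
C = C₀ × (1/2)^2 = 9.725 × 0.2500 = 2.431 mg/L
(2.431 mg/L = 2.431 µg/mL)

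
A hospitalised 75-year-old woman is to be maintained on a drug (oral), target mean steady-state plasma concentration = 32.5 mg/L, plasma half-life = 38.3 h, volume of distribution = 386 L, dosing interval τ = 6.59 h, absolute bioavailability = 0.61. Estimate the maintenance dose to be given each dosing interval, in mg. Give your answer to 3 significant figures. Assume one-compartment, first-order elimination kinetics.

k = ln2 / t½ = 0.693147 / 38.3 = 0.01810 h⁻¹
CL = k × Vd = 0.01810 × 386 = 6.987 L/h
At steady state, F × (Dose/τ) = Css × CL.
Dose = Css × CL × τ / F = 32.5 × 6.987 × 6.59 / 0.61 = 2453 mg

2450 mg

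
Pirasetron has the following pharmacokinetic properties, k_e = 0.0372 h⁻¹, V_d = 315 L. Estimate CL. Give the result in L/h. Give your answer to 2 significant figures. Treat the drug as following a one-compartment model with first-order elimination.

CL = k × Vd = 0.0372 × 315 = 11.72 L/h

12 L/h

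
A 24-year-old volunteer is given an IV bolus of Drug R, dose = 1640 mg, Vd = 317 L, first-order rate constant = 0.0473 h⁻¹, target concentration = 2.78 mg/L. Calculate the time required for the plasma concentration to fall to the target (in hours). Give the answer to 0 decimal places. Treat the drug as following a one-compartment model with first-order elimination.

13 h

C₀ = Dose / Vd = 1640 / 317 = 5.174 mg/L
t = ln(C₀ / C) / k = ln(5.174 / 2.78) / 0.04730
  = ln(1.861) / 0.04730 = 0.6211 / 0.04730 = 13.13 h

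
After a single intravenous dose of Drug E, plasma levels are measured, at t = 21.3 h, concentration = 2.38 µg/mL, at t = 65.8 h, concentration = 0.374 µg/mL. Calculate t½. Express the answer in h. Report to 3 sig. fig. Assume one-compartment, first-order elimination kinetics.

16.7 h

k = ln(C₁/C₂) / (t₂ − t₁) = ln(2.38/0.374) / (65.8 − 21.3)
  = 1.851 / 44.50 = 0.04160 h⁻¹
t½ = ln2 / k = 0.693147 / 0.04160 = 16.66 h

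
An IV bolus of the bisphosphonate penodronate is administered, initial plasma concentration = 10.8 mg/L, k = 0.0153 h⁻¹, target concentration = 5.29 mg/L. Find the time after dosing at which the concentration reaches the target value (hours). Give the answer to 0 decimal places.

47 h

t = ln(C₀ / C) / k = ln(10.80 / 5.29) / 0.01530
  = ln(2.042) / 0.01530 = 0.7139 / 0.01530 = 46.66 h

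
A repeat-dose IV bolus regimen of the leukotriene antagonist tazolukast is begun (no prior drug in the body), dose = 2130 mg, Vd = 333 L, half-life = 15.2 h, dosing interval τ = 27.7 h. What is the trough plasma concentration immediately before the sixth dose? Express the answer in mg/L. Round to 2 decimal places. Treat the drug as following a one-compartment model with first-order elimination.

2.52 mg/L

C₀ per dose = Dose / Vd = 2130 / 333 = 6.396 mg/L
k = ln2 / t½ = 0.693147 / 15.2 = 0.04560 h⁻¹
Fraction remaining after one interval: r = e^(−kτ) = e^(−0.04560 × 27.7) = 0.2828
Before dose 6, 5 doses have been given (aged 1τ, 2τ, 3τ, 4τ, 5τ).
C_trough = C₀ × (r + r² + … + r^5) = C₀ × r(1−r^5)/(1−r)
        = 6.396 × 0.2828 × (1 − 0.001809) / (1 − 0.2828) = 2.517 mg/L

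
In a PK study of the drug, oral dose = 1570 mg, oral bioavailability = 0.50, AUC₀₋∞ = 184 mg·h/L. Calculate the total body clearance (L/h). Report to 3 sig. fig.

4.27 L/h

CL = F·Dose / AUC = 0.50 × 1570 / 184 = 4.266 L/h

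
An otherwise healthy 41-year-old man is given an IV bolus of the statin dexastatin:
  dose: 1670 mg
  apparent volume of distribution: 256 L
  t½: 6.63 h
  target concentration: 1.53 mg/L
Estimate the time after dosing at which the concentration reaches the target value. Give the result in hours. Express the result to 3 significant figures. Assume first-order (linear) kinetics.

C₀ = Dose / Vd = 1670 / 256 = 6.523 mg/L
k = ln2 / t½ = 0.693147 / 6.63 = 0.1045 h⁻¹
t = ln(C₀ / C) / k = ln(6.523 / 1.53) / 0.1045
  = ln(4.263) / 0.1045 = 1.450 / 0.1045 = 13.88 h

13.9 h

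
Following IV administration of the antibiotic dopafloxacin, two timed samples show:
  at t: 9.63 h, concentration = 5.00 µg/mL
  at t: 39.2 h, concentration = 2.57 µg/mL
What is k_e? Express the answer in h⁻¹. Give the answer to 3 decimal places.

0.023 h⁻¹

k = ln(C₁/C₂) / (t₂ − t₁) = ln(5.00/2.57) / (39.2 − 9.63)
  = 0.6655 / 29.57 = 0.02251 h⁻¹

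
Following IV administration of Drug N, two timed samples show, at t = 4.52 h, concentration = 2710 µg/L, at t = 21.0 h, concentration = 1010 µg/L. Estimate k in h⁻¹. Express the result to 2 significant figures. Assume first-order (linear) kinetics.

0.060 h⁻¹

k = ln(C₁/C₂) / (t₂ − t₁) = ln(2710/1010) / (21.0 − 4.52)
  = 0.9870 / 16.48 = 0.05989 h⁻¹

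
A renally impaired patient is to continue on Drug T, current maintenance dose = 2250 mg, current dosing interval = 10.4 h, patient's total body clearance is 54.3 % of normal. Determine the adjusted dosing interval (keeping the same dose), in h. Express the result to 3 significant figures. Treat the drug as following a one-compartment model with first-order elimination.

To keep the same average steady-state level, dosing rate must scale with clearance.
CL ratio = 54.3 / 100 = 0.5430
New interval (same dose) = 10.4 / 0.5430 = 19.15 h

19.2 h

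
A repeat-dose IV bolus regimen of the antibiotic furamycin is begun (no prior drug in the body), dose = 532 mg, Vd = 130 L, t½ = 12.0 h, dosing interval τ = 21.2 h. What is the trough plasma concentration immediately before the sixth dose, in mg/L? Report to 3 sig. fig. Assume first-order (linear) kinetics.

1.70 mg/L

C₀ per dose = Dose / Vd = 532 / 130 = 4.092 mg/L
k = ln2 / t½ = 0.693147 / 12.0 = 0.05776 h⁻¹
Fraction remaining after one interval: r = e^(−kτ) = e^(−0.05776 × 21.2) = 0.2939
Before dose 6, 5 doses have been given (aged 1τ, 2τ, 3τ, 4τ, 5τ).
C_trough = C₀ × (r + r² + … + r^5) = C₀ × r(1−r^5)/(1−r)
        = 4.092 × 0.2939 × (1 − 0.002193) / (1 − 0.2939) = 1.699 mg/L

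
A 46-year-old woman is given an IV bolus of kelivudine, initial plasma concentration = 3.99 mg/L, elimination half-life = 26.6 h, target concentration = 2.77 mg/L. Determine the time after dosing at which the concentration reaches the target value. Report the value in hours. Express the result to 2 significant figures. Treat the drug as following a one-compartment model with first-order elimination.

14 h

k = ln2 / t½ = 0.693147 / 26.6 = 0.02606 h⁻¹
t = ln(C₀ / C) / k = ln(3.990 / 2.77) / 0.02606
  = ln(1.440) / 0.02606 = 0.3646 / 0.02606 = 13.99 h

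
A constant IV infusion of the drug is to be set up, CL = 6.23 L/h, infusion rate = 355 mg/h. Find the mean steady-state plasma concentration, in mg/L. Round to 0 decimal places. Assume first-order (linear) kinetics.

57 mg/L

At steady state Css = R₀ / CL = 355 / 6.230 = 56.98 mg/L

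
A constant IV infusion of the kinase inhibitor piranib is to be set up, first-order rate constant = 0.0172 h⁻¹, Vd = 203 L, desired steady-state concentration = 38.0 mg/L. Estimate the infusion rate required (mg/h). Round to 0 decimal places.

CL = k × Vd = 0.01720 × 203 = 3.492 L/h
At steady state, infusion rate R₀ = Css × CL = 38.0 × 3.492 = 132.7 mg/h

133 mg/h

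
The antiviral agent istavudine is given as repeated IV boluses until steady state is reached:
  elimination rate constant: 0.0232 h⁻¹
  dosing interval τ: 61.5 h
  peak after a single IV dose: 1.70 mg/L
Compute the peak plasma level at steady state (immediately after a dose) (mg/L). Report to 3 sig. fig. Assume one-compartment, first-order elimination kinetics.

e^(−kτ) = e^(−0.02320 × 61.5) = 0.2401
Accumulation ratio R = 1 / (1 − e^(−kτ)) = 1 / (1 − 0.2401) = 1.316
Steady-state peak = C₀ × R = 1.70 × 1.316 = 2.237 mg/L

2.24 mg/L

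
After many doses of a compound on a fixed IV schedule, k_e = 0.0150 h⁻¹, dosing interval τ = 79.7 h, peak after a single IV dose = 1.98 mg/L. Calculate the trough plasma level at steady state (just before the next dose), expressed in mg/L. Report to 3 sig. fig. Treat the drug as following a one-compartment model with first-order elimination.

0.859 mg/L

e^(−kτ) = e^(−0.01500 × 79.7) = 0.3026
Accumulation ratio R = 1 / (1 − e^(−kτ)) = 1 / (1 − 0.3026) = 1.434
Steady-state trough = C₀ × R × e^(−kτ) = 1.98 × 1.434 × 0.3026 = 0.8592 mg/L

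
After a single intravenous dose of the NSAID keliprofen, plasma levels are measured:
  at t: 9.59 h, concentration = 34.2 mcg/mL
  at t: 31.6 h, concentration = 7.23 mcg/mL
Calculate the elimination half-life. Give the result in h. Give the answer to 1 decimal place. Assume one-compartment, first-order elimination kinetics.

k = ln(C₁/C₂) / (t₂ − t₁) = ln(34.2/7.23) / (31.6 − 9.59)
  = 1.554 / 22.01 = 0.07060 h⁻¹
t½ = ln2 / k = 0.693147 / 0.07060 = 9.818 h

9.8 h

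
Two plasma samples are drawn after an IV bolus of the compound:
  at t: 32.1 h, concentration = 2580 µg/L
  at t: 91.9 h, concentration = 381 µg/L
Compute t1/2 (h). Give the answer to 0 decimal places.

22 h

k = ln(C₁/C₂) / (t₂ − t₁) = ln(2580/381) / (91.9 − 32.1)
  = 1.913 / 59.80 = 0.03199 h⁻¹
t½ = ln2 / k = 0.693147 / 0.03199 = 21.67 h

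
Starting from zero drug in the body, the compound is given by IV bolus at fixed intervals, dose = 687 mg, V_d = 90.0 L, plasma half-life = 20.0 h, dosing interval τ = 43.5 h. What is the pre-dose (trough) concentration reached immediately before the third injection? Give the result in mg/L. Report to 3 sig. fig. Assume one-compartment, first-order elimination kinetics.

2.06 mg/L

C₀ per dose = Dose / Vd = 687 / 90.0 = 7.633 mg/L
k = ln2 / t½ = 0.693147 / 20.0 = 0.03466 h⁻¹
Fraction remaining after one interval: r = e^(−kτ) = e^(−0.03466 × 43.5) = 0.2214
Before dose 3, 2 doses have been given (aged 1τ, 2τ).
C_trough = C₀ × (r + r²) = 7.633 × (0.2214 + 0.04902) = 2.064 mg/L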